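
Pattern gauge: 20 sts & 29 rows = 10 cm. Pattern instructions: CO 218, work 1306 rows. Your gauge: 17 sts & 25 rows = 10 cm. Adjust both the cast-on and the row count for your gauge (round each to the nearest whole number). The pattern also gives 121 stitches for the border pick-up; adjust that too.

Stitches: 218 × 17/20 = 185.30 → 185.
Rows: 1306 × 25/29 = 1125.86 → 1126.
border pick-up: 121 × 17/20 = 102.85 → 103.

Cast on 185 stitches; work 1126 rows; border pick-up 103 stitches.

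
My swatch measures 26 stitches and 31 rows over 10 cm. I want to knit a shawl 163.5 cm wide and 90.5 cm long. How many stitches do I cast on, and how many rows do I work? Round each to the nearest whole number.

Stitch gauge = 26/10 = 2.6 sts/cm; 163.5 × 2.6 = 425.10 → 425 sts.
Row gauge = 31/10 = 3.1 rows/cm; 90.5 × 3.1 = 280.55 → 281 rows.

Cast on 425 stitches and work 281 rows.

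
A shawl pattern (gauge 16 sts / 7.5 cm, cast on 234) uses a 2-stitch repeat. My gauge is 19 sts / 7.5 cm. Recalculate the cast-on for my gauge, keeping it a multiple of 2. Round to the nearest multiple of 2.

234 × 19 / 16 = 277.88.
Nearest multiple of 2: 278.

Cast on 278 stitches.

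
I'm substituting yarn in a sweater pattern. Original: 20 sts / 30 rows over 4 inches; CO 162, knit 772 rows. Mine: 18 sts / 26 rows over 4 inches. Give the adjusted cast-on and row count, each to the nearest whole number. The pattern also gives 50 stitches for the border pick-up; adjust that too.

Cast on 146 stitches; work 669 rows; border pick-up 45 stitches.

Stitches: 162 × 18/20 = 145.80 → 146.
Rows: 772 × 26/30 = 669.07 → 669.
border pick-up: 50 × 18/20 = 45.00 → 45.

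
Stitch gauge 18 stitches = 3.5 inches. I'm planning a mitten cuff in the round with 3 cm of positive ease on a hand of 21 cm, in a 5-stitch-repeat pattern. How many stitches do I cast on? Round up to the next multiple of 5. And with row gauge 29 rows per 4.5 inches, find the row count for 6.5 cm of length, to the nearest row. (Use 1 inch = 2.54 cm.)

Finished = 21 + 3 = 24 cm.
24 cm × 1/2.54 = 9.45 inches.
18/3.5 = 5.143 sts per in; 9.45 × 5.143 = 48.59 sts.
Next multiple of 5 → 50.
6.5 cm = 2.56 inches; × 6.444 = 16.49 → 16 rows.

Cast on 50 stitches; work 16 rows.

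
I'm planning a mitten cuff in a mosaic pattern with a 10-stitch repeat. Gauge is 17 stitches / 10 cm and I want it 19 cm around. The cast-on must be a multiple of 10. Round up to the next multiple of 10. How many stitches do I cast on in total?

17 / 10 = 1.7 sts per cm.
19 × 1.7 = 32.30 sts.
Next multiple of 10: 40.

CO 40 sts.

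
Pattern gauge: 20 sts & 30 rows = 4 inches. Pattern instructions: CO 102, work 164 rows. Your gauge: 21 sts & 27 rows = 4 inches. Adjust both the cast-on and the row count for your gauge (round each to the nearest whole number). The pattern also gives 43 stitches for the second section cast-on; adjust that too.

Cast on 107 stitches; work 148 rows; second section cast-on 45 stitches.

Stitches: 102 × 21/20 = 107.10 → 107.
Rows: 164 × 27/30 = 147.60 → 148.
second section cast-on: 43 × 21/20 = 45.15 → 45.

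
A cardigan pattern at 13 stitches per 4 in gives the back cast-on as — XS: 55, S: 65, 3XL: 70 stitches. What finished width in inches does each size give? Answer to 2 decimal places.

XS 16.92 inches; S 20.00 inches; 3XL 21.54 inches.

13/4 = 3.25 sts per in.
XS: 55 / 3.25 = 16.923 → 16.92 in.
S: 65 / 3.25 = 20.000 → 20.00 in.
3XL: 70 / 3.25 = 21.538 → 21.54 in.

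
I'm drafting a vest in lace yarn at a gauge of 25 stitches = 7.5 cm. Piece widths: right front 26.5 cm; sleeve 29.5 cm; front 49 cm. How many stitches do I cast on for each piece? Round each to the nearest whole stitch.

right front 88; sleeve 98; front 163.

Rate = 25/7.5 = 3.333 sts per cm.
right front: 26.5 × 3.333 = 88.33 → 88.
sleeve: 29.5 × 3.333 = 98.33 → 98.
front: 49 × 3.333 = 163.33 → 163.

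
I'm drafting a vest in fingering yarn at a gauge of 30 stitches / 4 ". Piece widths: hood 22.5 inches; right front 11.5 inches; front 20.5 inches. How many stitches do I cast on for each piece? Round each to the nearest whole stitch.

Rate = 30/4 = 7.5 sts per in.
hood: 22.5 × 7.5 = 168.75 → 169.
right front: 11.5 × 7.5 = 86.25 → 86.
front: 20.5 × 7.5 = 153.75 → 154.

hood 169; right front 86; front 154.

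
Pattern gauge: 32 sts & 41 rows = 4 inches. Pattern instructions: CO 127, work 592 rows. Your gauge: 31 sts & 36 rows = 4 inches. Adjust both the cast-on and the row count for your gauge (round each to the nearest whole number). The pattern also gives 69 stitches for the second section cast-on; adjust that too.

Stitches: 127 × 31/32 = 123.03 → 123.
Rows: 592 × 36/41 = 519.80 → 520.
second section cast-on: 69 × 31/32 = 66.84 → 67.

Cast on 123 stitches; work 520 rows; second section cast-on 67 stitches.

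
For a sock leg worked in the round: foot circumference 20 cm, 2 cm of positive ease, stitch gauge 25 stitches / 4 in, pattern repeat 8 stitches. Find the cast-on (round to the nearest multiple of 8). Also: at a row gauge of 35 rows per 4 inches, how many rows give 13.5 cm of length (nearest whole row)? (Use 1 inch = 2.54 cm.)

Cast on 56 stitches; work 47 rows.

Finished = 20 + 2 = 22 cm.
22 cm × 1/2.54 = 8.66 inches.
25/4 = 6.25 sts per in; 8.66 × 6.25 = 54.13 sts.
Nearest multiple of 8 → 56.
13.5 cm = 5.31 inches; × 8.75 = 46.51 → 47 rows.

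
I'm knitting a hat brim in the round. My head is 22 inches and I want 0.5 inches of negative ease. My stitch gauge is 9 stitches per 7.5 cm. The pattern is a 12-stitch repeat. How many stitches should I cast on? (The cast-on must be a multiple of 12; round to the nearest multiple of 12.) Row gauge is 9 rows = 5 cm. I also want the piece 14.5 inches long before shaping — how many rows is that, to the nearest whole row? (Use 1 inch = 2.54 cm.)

Cast on 60 stitches; work 66 rows.

Finished = 22 − 0.5 = 21.5 inches.
21.5 inches × 2.54 = 54.61 cm.
9/7.5 = 1.2 sts per cm; 54.61 × 1.2 = 65.53 sts.
Nearest multiple of 12 → 60.
14.5 inches = 36.83 cm; × 1.8 = 66.29 → 66 rows.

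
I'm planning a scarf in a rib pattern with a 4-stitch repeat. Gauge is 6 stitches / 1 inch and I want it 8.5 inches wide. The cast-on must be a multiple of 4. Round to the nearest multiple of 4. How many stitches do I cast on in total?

6 / 1 = 6 sts per inch.
8.5 × 6 = 51.00 sts.
Nearest multiple of 4: 52.

Cast on 52 stitches.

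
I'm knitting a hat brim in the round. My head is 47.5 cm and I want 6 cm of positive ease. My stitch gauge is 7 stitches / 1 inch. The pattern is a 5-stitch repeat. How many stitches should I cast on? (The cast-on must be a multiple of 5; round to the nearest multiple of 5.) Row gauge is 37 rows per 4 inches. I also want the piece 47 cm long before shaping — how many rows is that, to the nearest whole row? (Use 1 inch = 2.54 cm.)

Cast on 145 stitches; work 171 rows.

Finished = 47.5 + 6 = 53.5 cm.
53.5 cm × 1/2.54 = 21.06 inches.
7/1 = 7 sts per in; 21.06 × 7 = 147.44 sts.
Nearest multiple of 5 → 145.
47 cm = 18.50 inches; × 9.25 = 171.16 → 171 rows.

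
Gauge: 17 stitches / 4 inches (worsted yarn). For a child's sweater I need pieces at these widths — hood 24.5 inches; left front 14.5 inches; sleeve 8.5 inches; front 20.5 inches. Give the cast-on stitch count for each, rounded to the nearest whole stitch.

Rate = 17/4 = 4.25 sts per in.
hood: 24.5 × 4.25 = 104.12 → 104.
left front: 14.5 × 4.25 = 61.62 → 62.
sleeve: 8.5 × 4.25 = 36.12 → 36.
front: 20.5 × 4.25 = 87.12 → 87.

hood 104; left front 62; sleeve 36; front 87.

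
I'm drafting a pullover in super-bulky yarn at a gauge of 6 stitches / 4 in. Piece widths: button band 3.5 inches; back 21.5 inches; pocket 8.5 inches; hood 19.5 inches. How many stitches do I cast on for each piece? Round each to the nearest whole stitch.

Rate = 6/4 = 1.5 sts per in.
button band: 3.5 × 1.5 = 5.25 → 5.
back: 21.5 × 1.5 = 32.25 → 32.
pocket: 8.5 × 1.5 = 12.75 → 13.
hood: 19.5 × 1.5 = 29.25 → 29.

button band 5; back 32; pocket 13; hood 29.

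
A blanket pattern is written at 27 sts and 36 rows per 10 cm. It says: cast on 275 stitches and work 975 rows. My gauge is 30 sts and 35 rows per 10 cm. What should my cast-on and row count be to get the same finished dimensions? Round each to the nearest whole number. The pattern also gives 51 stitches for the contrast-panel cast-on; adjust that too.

Stitches: 275 × 30/27 = 305.56 → 306.
Rows: 975 × 35/36 = 947.92 → 948.
contrast-panel cast-on: 51 × 30/27 = 56.67 → 57.

Cast on 306 stitches; work 948 rows; contrast-panel cast-on 57 stitches.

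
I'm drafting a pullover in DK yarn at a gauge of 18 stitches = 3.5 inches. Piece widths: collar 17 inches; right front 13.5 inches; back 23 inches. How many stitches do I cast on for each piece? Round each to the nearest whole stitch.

Rate = 18/3.5 = 5.143 sts per in.
collar: 17 × 5.143 = 87.43 → 87.
right front: 13.5 × 5.143 = 69.43 → 69.
back: 23 × 5.143 = 118.29 → 118.

collar 87; right front 69; back 118.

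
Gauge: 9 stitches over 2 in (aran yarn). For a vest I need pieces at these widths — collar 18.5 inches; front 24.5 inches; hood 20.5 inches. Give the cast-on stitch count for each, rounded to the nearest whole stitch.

collar 83; front 110; hood 92.

Rate = 9/2 = 4.5 sts per in.
collar: 18.5 × 4.5 = 83.25 → 83.
front: 24.5 × 4.5 = 110.25 → 110.
hood: 20.5 × 4.5 = 92.25 → 92.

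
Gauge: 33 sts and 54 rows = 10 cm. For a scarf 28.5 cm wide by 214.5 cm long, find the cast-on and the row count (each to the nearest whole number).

Cast on 94 stitches and work 1158 rows.

Stitch gauge = 33/10 = 3.3 sts/cm; 28.5 × 3.3 = 94.05 → 94 sts.
Row gauge = 54/10 = 5.4 rows/cm; 214.5 × 5.4 = 1158.30 → 1158 rows.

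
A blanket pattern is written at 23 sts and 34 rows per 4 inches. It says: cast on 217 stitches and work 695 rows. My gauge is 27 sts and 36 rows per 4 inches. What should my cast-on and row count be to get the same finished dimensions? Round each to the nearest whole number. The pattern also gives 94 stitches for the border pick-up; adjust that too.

Stitches: 217 × 27/23 = 254.74 → 255.
Rows: 695 × 36/34 = 735.88 → 736.
border pick-up: 94 × 27/23 = 110.35 → 110.

Cast on 255 stitches; work 736 rows; border pick-up 110 stitches.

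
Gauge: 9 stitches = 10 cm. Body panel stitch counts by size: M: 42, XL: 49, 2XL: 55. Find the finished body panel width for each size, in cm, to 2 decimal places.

9/10 = 0.9 sts per cm.
M: 42 / 0.9 = 46.667 → 46.67 cm.
XL: 49 / 0.9 = 54.444 → 54.44 cm.
2XL: 55 / 0.9 = 61.111 → 61.11 cm.

M 46.67 cm; XL 54.44 cm; 2XL 61.11 cm.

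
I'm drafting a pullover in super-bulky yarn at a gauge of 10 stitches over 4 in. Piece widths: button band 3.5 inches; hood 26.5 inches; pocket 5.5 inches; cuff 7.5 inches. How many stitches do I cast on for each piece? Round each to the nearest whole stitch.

Rate = 10/4 = 2.5 sts per in.
button band: 3.5 × 2.5 = 8.75 → 9.
hood: 26.5 × 2.5 = 66.25 → 66.
pocket: 5.5 × 2.5 = 13.75 → 14.
cuff: 7.5 × 2.5 = 18.75 → 19.

button band 9; hood 66; pocket 14; cuff 19.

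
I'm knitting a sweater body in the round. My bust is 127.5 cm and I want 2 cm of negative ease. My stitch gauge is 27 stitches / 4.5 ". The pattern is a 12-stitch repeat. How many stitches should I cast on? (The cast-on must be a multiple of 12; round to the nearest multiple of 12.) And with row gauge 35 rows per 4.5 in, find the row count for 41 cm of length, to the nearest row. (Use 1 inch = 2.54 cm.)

Finished = 127.5 − 2 = 125.5 cm.
125.5 cm × 1/2.54 = 49.41 inches.
27/4.5 = 6 sts per in; 49.41 × 6 = 296.46 sts.
Nearest multiple of 12 → 300.
41 cm = 16.14 inches; × 7.778 = 125.55 → 126 rows.

Cast on 300 stitches; work 126 rows.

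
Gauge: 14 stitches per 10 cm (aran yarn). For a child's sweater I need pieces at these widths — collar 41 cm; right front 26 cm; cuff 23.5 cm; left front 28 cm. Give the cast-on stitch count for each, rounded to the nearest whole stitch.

Rate = 14/10 = 1.4 sts per cm.
collar: 41 × 1.4 = 57.40 → 57.
right front: 26 × 1.4 = 36.40 → 36.
cuff: 23.5 × 1.4 = 32.90 → 33.
left front: 28 × 1.4 = 39.20 → 39.

collar 57; right front 36; cuff 33; left front 39.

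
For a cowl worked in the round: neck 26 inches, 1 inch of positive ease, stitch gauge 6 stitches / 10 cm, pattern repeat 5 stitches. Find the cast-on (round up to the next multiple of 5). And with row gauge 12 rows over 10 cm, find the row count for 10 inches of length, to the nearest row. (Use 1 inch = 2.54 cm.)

Finished = 26 + 1 = 27 inches.
27 inches × 2.54 = 68.58 cm.
6/10 = 0.6 sts per cm; 68.58 × 0.6 = 41.15 sts.
Next multiple of 5 → 45.
10 inches = 25.40 cm; × 1.2 = 30.48 → 30 rows.

Cast on 45 stitches; work 30 rows.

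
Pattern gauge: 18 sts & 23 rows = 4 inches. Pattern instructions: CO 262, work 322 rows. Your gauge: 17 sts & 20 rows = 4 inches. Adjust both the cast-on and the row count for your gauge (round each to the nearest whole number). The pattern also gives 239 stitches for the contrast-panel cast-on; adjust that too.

Cast on 247 stitches; work 280 rows; contrast-panel cast-on 226 stitches.

Stitches: 262 × 17/18 = 247.44 → 247.
Rows: 322 × 20/23 = 280.00 → 280.
contrast-panel cast-on: 239 × 17/18 = 225.72 → 226.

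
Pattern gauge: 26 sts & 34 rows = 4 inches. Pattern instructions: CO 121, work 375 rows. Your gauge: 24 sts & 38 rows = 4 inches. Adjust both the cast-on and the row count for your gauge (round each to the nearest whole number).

Cast on 112 stitches; work 419 rows.

Stitches: 121 × 24/26 = 111.69 → 112.
Rows: 375 × 38/34 = 419.12 → 419.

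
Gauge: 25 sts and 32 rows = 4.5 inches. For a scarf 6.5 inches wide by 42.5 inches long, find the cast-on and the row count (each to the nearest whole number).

Cast on 36 stitches and work 302 rows.

Stitch gauge = 25/4.5 = 5.556 sts/in; 6.5 × 5.556 = 36.11 → 36 sts.
Row gauge = 32/4.5 = 7.111 rows/in; 42.5 × 7.111 = 302.22 → 302 rows.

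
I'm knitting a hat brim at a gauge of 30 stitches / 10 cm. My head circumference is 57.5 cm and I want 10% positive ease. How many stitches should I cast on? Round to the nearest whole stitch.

Finished = 57.5 × 1.10 = 63.25 cm.
30 / 10 = 3 sts per cm.
63.25 × 3 = 189.75 sts.
→ 190 sts.

190 stitches.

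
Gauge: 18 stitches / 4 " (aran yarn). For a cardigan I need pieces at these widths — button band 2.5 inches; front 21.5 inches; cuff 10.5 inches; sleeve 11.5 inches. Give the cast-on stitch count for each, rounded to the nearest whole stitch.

button band 11; front 97; cuff 47; sleeve 52.

Rate = 18/4 = 4.5 sts per in.
button band: 2.5 × 4.5 = 11.25 → 11.
front: 21.5 × 4.5 = 96.75 → 97.
cuff: 10.5 × 4.5 = 47.25 → 47.
sleeve: 11.5 × 4.5 = 51.75 → 52.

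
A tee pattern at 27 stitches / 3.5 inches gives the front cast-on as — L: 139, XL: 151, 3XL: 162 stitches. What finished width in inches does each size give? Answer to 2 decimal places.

L 18.02 inches; XL 19.57 inches; 3XL 21.00 inches.

27/3.5 = 7.714 sts per in.
L: 139 / 7.714 = 18.019 → 18.02 in.
XL: 151 / 7.714 = 19.574 → 19.57 in.
3XL: 162 / 7.714 = 21.000 → 21.00 in.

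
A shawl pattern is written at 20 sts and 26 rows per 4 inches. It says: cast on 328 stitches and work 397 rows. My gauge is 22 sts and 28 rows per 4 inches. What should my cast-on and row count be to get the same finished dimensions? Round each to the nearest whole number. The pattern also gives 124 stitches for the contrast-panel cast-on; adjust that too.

Cast on 361 stitches; work 428 rows; contrast-panel cast-on 136 stitches.

Stitches: 328 × 22/20 = 360.80 → 361.
Rows: 397 × 28/26 = 427.54 → 428.
contrast-panel cast-on: 124 × 22/20 = 136.40 → 136.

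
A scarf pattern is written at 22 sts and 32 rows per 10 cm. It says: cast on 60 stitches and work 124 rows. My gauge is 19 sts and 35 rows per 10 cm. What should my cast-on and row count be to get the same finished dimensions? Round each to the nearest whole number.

Stitches: 60 × 19/22 = 51.82 → 52.
Rows: 124 × 35/32 = 135.62 → 136.

Cast on 52 stitches; work 136 rows.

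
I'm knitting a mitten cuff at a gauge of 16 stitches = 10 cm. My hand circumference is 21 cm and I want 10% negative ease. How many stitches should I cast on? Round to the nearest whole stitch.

CO 30 sts.

Finished = 21 × 0.90 = 18.90 cm.
16 / 10 = 1.6 sts per cm.
18.90 × 1.6 = 30.24 sts.
→ 30 sts.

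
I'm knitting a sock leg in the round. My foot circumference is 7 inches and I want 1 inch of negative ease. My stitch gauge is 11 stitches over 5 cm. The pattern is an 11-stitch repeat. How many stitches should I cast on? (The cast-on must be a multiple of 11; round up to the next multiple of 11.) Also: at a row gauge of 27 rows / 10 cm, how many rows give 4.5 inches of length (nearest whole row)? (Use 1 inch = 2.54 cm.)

Cast on 44 stitches; work 31 rows.

Finished = 7 − 1 = 6 inches.
6 inches × 2.54 = 15.24 cm.
11/5 = 2.2 sts per cm; 15.24 × 2.2 = 33.53 sts.
Next multiple of 11 → 44.
4.5 inches = 11.43 cm; × 2.7 = 30.86 → 31 rows.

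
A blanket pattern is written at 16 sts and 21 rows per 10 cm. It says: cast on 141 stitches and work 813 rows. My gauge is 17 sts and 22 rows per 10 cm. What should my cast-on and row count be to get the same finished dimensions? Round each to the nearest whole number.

Stitches: 141 × 17/16 = 149.81 → 150.
Rows: 813 × 22/21 = 851.71 → 852.

Cast on 150 stitches; work 852 rows.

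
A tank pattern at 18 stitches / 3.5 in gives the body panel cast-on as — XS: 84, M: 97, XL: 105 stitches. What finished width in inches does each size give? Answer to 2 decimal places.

XS 16.33 inches; M 18.86 inches; XL 20.42 inches.

18/3.5 = 5.143 sts per in.
XS: 84 / 5.143 = 16.333 → 16.33 in.
M: 97 / 5.143 = 18.861 → 18.86 in.
XL: 105 / 5.143 = 20.417 → 20.42 in.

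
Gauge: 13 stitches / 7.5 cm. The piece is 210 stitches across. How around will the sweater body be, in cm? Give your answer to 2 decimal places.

13 stitches / 7.5 cm = 1.733 stitches per cm.
210 / 1.733 = 121.154 cm.

121.15 cm.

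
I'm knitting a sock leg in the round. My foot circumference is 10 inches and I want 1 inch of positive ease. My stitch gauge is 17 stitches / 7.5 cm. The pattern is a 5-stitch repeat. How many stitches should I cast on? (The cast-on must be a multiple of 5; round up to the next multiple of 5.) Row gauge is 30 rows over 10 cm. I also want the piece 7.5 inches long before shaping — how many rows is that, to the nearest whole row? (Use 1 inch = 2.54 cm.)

Cast on 65 stitches; work 57 rows.

Finished = 10 + 1 = 11 inches.
11 inches × 2.54 = 27.94 cm.
17/7.5 = 2.267 sts per cm; 27.94 × 2.267 = 63.33 sts.
Next multiple of 5 → 65.
7.5 inches = 19.05 cm; × 3 = 57.15 → 57 rows.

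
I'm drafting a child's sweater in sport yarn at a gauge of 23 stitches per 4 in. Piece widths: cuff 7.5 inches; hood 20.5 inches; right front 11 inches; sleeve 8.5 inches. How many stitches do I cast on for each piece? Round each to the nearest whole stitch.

Rate = 23/4 = 5.75 sts per in.
cuff: 7.5 × 5.75 = 43.12 → 43.
hood: 20.5 × 5.75 = 117.88 → 118.
right front: 11 × 5.75 = 63.25 → 63.
sleeve: 8.5 × 5.75 = 48.88 → 49.

cuff 43; hood 118; right front 63; sleeve 49.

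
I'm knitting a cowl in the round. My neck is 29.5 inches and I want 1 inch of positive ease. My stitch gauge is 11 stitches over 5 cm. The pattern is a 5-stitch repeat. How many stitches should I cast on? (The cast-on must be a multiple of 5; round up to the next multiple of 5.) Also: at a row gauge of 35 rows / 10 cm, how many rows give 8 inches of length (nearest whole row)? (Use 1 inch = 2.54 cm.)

Finished = 29.5 + 1 = 30.5 inches.
30.5 inches × 2.54 = 77.47 cm.
11/5 = 2.2 sts per cm; 77.47 × 2.2 = 170.43 sts.
Next multiple of 5 → 175.
8 inches = 20.32 cm; × 3.5 = 71.12 → 71 rows.

Cast on 175 stitches; work 71 rows.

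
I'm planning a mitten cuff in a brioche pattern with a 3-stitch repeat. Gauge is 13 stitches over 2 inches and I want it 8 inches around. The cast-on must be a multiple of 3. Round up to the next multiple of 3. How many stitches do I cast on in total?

CO 54 sts.

13 / 2 = 6.5 sts per inch.
8 × 6.5 = 52.00 sts.
Next multiple of 3: 54.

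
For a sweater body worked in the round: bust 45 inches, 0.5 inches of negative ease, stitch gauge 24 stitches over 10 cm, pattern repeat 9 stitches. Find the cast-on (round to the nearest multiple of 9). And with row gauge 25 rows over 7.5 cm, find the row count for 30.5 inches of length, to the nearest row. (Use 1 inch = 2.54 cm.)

Finished = 45 − 0.5 = 44.5 inches.
44.5 inches × 2.54 = 113.03 cm.
24/10 = 2.4 sts per cm; 113.03 × 2.4 = 271.27 sts.
Nearest multiple of 9 → 270.
30.5 inches = 77.47 cm; × 3.333 = 258.23 → 258 rows.

Cast on 270 stitches; work 258 rows.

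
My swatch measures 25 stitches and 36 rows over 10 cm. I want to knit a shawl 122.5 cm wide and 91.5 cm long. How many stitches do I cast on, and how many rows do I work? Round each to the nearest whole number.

Cast on 306 stitches and work 329 rows.

Stitch gauge = 25/10 = 2.5 sts/cm; 122.5 × 2.5 = 306.25 → 306 sts.
Row gauge = 36/10 = 3.6 rows/cm; 91.5 × 3.6 = 329.40 → 329 rows.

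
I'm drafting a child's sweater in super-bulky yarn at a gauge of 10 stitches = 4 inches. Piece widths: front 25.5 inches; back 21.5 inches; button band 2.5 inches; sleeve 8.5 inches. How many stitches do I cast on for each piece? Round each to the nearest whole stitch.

Rate = 10/4 = 2.5 sts per in.
front: 25.5 × 2.5 = 63.75 → 64.
back: 21.5 × 2.5 = 53.75 → 54.
button band: 2.5 × 2.5 = 6.25 → 6.
sleeve: 8.5 × 2.5 = 21.25 → 21.

front 64; back 54; button band 6; sleeve 21.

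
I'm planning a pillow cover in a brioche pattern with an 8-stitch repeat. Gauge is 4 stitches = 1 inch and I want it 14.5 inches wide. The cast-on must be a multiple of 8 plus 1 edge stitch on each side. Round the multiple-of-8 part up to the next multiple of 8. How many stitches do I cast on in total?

Cast on 58 stitches.

4 / 1 = 4 sts per inch.
14.5 × 4 = 58.00 sts.
Less 2 edge sts → 56.00 for the repeat.
Next multiple of 8: 56.
Add back 2 edge sts → 58.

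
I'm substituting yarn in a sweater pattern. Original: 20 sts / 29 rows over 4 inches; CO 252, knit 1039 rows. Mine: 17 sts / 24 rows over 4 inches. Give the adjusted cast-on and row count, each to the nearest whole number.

Cast on 214 stitches; work 860 rows.

Stitches: 252 × 17/20 = 214.20 → 214.
Rows: 1039 × 24/29 = 859.86 → 860.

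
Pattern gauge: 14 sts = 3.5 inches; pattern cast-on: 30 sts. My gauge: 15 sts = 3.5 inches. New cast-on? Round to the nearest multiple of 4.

Scale factor = 15 / 14 = 1.071.
30 × 15 / 14 = 32.14 sts.
→ 32 sts.

CO 32 sts.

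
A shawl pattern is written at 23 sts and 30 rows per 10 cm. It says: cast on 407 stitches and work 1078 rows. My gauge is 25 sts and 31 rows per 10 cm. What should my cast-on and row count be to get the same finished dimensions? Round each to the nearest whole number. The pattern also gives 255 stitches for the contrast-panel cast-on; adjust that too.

Stitches: 407 × 25/23 = 442.39 → 442.
Rows: 1078 × 31/30 = 1113.93 → 1114.
contrast-panel cast-on: 255 × 25/23 = 277.17 → 277.

Cast on 442 stitches; work 1114 rows; contrast-panel cast-on 277 stitches.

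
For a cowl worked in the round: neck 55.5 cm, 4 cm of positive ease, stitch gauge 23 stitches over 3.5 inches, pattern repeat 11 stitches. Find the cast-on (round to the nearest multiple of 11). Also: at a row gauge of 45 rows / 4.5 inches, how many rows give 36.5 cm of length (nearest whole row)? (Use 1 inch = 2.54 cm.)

Cast on 154 stitches; work 144 rows.

Finished = 55.5 + 4 = 59.5 cm.
59.5 cm × 1/2.54 = 23.43 inches.
23/3.5 = 6.571 sts per in; 23.43 × 6.571 = 153.94 sts.
Nearest multiple of 11 → 154.
36.5 cm = 14.37 inches; × 10 = 143.70 → 144 rows.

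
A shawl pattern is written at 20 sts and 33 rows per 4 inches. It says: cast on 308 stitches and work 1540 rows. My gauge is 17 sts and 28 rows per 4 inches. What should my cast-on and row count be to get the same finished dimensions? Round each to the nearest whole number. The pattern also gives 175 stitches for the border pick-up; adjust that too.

Stitches: 308 × 17/20 = 261.80 → 262.
Rows: 1540 × 28/33 = 1306.67 → 1307.
border pick-up: 175 × 17/20 = 148.75 → 149.

Cast on 262 stitches; work 1307 rows; border pick-up 149 stitches.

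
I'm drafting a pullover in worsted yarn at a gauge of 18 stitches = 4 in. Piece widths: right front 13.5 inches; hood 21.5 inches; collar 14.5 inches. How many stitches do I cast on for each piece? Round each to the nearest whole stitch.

right front 61; hood 97; collar 65.

Rate = 18/4 = 4.5 sts per in.
right front: 13.5 × 4.5 = 60.75 → 61.
hood: 21.5 × 4.5 = 96.75 → 97.
collar: 14.5 × 4.5 = 65.25 → 65.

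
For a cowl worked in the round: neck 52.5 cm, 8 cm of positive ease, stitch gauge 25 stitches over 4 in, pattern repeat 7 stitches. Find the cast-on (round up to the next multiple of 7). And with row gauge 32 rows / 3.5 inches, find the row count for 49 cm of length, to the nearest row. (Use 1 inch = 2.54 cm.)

Finished = 52.5 + 8 = 60.5 cm.
60.5 cm × 1/2.54 = 23.82 inches.
25/4 = 6.25 sts per in; 23.82 × 6.25 = 148.87 sts.
Next multiple of 7 → 154.
49 cm = 19.29 inches; × 9.143 = 176.38 → 176 rows.

Cast on 154 stitches; work 176 rows.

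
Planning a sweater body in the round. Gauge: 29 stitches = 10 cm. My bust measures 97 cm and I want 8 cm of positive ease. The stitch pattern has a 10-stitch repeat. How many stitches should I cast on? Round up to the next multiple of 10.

310 stitches.

Finished = 97 + 8 = 105 cm.
29 / 10 = 2.9 sts/cm.
105 × 2.9 = 304.50 sts.
Next multiple of 10: 310.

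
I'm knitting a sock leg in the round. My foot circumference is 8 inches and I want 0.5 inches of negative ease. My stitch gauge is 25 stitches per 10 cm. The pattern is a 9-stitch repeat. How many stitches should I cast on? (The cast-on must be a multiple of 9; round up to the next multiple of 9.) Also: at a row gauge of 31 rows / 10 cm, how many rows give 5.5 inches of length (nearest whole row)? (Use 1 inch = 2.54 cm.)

Finished = 8 − 0.5 = 7.5 inches.
7.5 inches × 2.54 = 19.05 cm.
25/10 = 2.5 sts per cm; 19.05 × 2.5 = 47.62 sts.
Next multiple of 9 → 54.
5.5 inches = 13.97 cm; × 3.1 = 43.31 → 43 rows.

Cast on 54 stitches; work 43 rows.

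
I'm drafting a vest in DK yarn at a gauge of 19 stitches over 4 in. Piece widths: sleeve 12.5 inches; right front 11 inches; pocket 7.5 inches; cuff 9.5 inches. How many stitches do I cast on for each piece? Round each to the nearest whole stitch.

Rate = 19/4 = 4.75 sts per in.
sleeve: 12.5 × 4.75 = 59.38 → 59.
right front: 11 × 4.75 = 52.25 → 52.
pocket: 7.5 × 4.75 = 35.62 → 36.
cuff: 9.5 × 4.75 = 45.12 → 45.

sleeve 59; right front 52; pocket 36; cuff 45.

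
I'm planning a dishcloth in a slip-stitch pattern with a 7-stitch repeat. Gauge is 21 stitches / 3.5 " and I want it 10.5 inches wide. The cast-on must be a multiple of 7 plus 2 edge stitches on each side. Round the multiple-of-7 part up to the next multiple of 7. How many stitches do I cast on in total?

21 / 3.5 = 6 sts per inch.
10.5 × 6 = 63.00 sts.
Less 4 edge sts → 59.00 for the repeat.
Next multiple of 7: 63.
Add back 4 edge sts → 67.

Cast on 67 stitches.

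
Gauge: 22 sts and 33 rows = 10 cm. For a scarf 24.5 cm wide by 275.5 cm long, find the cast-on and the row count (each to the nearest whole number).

Cast on 54 stitches and work 909 rows.

Stitch gauge = 22/10 = 2.2 sts/cm; 24.5 × 2.2 = 53.90 → 54 sts.
Row gauge = 33/10 = 3.3 rows/cm; 275.5 × 3.3 = 909.15 → 909 rows.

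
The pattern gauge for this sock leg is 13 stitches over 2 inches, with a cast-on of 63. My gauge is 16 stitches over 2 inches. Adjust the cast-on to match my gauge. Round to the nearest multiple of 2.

Cast on 78 stitches.

Scale factor = 16 / 13 = 1.231.
63 × 16 / 13 = 77.54 sts.
→ 78 sts.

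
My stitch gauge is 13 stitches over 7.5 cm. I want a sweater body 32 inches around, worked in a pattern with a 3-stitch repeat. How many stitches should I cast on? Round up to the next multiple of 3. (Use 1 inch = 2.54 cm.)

32 in = 32 × 2.54 = 81.28 cm.
13 / 7.5 = 1.733 sts/cm.
81.28 × 1.733 = 140.89 sts.
→ 141.

Cast on 141 stitches.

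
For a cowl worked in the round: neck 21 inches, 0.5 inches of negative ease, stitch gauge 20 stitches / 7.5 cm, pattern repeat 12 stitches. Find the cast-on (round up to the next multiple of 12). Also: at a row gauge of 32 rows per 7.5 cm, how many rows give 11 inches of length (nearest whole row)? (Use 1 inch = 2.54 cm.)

Finished = 21 − 0.5 = 20.5 inches.
20.5 inches × 2.54 = 52.07 cm.
20/7.5 = 2.667 sts per cm; 52.07 × 2.667 = 138.85 sts.
Next multiple of 12 → 144.
11 inches = 27.94 cm; × 4.267 = 119.21 → 119 rows.

Cast on 144 stitches; work 119 rows.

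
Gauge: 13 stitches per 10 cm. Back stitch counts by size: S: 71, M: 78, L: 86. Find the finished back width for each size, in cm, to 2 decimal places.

S 54.62 cm; M 60.00 cm; L 66.15 cm.

13/10 = 1.3 sts per cm.
S: 71 / 1.3 = 54.615 → 54.62 cm.
M: 78 / 1.3 = 60.000 → 60.00 cm.
L: 86 / 1.3 = 66.154 → 66.15 cm.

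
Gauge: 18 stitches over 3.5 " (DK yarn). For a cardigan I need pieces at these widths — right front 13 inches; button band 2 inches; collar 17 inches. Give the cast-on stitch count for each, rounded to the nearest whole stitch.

Rate = 18/3.5 = 5.143 sts per in.
right front: 13 × 5.143 = 66.86 → 67.
button band: 2 × 5.143 = 10.29 → 10.
collar: 17 × 5.143 = 87.43 → 87.

right front 67; button band 10; collar 87.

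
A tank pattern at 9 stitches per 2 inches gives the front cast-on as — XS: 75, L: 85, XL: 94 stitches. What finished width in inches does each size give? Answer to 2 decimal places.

XS 16.67 inches; L 18.89 inches; XL 20.89 inches.

9/2 = 4.5 sts per in.
XS: 75 / 4.5 = 16.667 → 16.67 in.
L: 85 / 4.5 = 18.889 → 18.89 in.
XL: 94 / 4.5 = 20.889 → 20.89 in.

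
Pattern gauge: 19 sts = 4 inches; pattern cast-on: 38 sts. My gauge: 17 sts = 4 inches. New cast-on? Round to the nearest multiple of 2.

Scale factor = 17 / 19 = 0.895.
38 × 17 / 19 = 34.00 sts.

34 stitches.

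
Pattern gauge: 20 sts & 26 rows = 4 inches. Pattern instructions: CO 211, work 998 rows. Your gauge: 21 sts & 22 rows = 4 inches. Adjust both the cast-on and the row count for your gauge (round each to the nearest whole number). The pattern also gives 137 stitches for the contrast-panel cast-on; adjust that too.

Cast on 222 stitches; work 844 rows; contrast-panel cast-on 144 stitches.

Stitches: 211 × 21/20 = 221.55 → 222.
Rows: 998 × 22/26 = 844.46 → 844.
contrast-panel cast-on: 137 × 21/20 = 143.85 → 144.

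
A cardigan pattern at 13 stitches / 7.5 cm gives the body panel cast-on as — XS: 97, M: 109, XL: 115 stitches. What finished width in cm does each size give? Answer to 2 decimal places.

XS 55.96 cm; M 62.88 cm; XL 66.35 cm.

13/7.5 = 1.733 sts per cm.
XS: 97 / 1.733 = 55.962 → 55.96 cm.
M: 109 / 1.733 = 62.885 → 62.88 cm.
XL: 115 / 1.733 = 66.346 → 66.35 cm.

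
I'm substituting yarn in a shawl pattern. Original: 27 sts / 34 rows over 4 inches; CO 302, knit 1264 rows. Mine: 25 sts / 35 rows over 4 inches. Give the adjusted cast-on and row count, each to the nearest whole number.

Stitches: 302 × 25/27 = 279.63 → 280.
Rows: 1264 × 35/34 = 1301.18 → 1301.

Cast on 280 stitches; work 1301 rows.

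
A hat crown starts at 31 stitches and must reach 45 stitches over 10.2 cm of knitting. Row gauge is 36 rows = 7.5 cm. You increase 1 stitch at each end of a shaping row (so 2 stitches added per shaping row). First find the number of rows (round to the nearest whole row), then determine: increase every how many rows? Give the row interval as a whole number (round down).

Rows = 10.2 × 4.8 = 49.0 → 49 rows.
Stitches to add: 14 → 7 shaping rows (at 2 st each).
49 / 7 = 7.00 → every 7 rows.

Increase every 7th row.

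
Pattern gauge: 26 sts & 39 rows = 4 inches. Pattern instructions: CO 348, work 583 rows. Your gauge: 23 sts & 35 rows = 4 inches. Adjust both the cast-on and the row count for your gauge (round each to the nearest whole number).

Cast on 308 stitches; work 523 rows.

Stitches: 348 × 23/26 = 307.85 → 308.
Rows: 583 × 35/39 = 523.21 → 523.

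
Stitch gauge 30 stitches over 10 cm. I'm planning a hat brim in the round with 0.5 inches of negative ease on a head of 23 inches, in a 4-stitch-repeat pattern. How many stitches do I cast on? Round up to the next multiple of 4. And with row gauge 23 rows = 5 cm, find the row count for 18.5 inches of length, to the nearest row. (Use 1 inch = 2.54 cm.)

Cast on 172 stitches; work 216 rows.

Finished = 23 − 0.5 = 22.5 inches.
22.5 inches × 2.54 = 57.15 cm.
30/10 = 3 sts per cm; 57.15 × 3 = 171.45 sts.
Next multiple of 4 → 172.
18.5 inches = 46.99 cm; × 4.6 = 216.15 → 216 rows.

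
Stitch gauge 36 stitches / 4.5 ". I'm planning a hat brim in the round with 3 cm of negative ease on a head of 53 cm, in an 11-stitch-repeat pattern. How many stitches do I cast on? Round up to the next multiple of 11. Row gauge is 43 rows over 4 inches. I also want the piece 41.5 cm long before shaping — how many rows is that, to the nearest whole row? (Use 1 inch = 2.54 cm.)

Cast on 165 stitches; work 176 rows.

Finished = 53 − 3 = 50 cm.
50 cm × 1/2.54 = 19.69 inches.
36/4.5 = 8 sts per in; 19.69 × 8 = 157.48 sts.
Next multiple of 11 → 165.
41.5 cm = 16.34 inches; × 10.75 = 175.64 → 176 rows.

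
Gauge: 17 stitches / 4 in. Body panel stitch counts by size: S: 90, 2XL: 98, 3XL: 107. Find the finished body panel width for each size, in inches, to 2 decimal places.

17/4 = 4.25 sts per in.
S: 90 / 4.25 = 21.176 → 21.18 in.
2XL: 98 / 4.25 = 23.059 → 23.06 in.
3XL: 107 / 4.25 = 25.176 → 25.18 in.

S 21.18 inches; 2XL 23.06 inches; 3XL 25.18 inches.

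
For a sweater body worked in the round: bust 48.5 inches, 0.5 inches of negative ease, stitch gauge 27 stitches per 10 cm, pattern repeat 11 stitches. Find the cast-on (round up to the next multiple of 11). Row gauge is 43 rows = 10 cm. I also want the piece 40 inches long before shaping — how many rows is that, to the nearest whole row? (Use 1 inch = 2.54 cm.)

Finished = 48.5 − 0.5 = 48 inches.
48 inches × 2.54 = 121.92 cm.
27/10 = 2.7 sts per cm; 121.92 × 2.7 = 329.18 sts.
Next multiple of 11 → 330.
40 inches = 101.60 cm; × 4.3 = 436.88 → 437 rows.

Cast on 330 stitches; work 437 rows.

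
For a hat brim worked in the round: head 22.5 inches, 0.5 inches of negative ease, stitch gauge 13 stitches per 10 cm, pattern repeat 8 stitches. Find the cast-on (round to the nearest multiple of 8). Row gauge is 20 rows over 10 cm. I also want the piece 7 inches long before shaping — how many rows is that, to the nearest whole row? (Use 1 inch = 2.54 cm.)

Cast on 72 stitches; work 36 rows.

Finished = 22.5 − 0.5 = 22 inches.
22 inches × 2.54 = 55.88 cm.
13/10 = 1.3 sts per cm; 55.88 × 1.3 = 72.64 sts.
Nearest multiple of 8 → 72.
7 inches = 17.78 cm; × 2 = 35.56 → 36 rows.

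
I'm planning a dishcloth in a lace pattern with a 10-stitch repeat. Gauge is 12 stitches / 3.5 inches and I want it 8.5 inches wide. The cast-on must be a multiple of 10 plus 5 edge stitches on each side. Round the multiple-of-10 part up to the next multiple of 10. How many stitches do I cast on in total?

CO 30 sts.

12 / 3.5 = 3.429 sts per inch.
8.5 × 3.429 = 29.14 sts.
Less 10 edge sts → 19.14 for the repeat.
Next multiple of 10: 20.
Add back 10 edge sts → 30.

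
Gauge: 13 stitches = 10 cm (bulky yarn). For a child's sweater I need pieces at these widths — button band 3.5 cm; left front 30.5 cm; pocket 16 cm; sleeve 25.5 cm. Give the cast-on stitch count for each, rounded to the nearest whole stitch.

Rate = 13/10 = 1.3 sts per cm.
button band: 3.5 × 1.3 = 4.55 → 5.
left front: 30.5 × 1.3 = 39.65 → 40.
pocket: 16 × 1.3 = 20.80 → 21.
sleeve: 25.5 × 1.3 = 33.15 → 33.

button band 5; left front 40; pocket 21; sleeve 33.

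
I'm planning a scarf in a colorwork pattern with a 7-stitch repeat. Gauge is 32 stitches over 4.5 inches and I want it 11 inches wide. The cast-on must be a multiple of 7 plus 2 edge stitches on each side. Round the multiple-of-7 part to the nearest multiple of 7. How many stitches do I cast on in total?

81 stitches.

32 / 4.5 = 7.111 sts per inch.
11 × 7.111 = 78.22 sts.
Less 4 edge sts → 74.22 for the repeat.
Nearest multiple of 7: 77.
Add back 4 edge sts → 81.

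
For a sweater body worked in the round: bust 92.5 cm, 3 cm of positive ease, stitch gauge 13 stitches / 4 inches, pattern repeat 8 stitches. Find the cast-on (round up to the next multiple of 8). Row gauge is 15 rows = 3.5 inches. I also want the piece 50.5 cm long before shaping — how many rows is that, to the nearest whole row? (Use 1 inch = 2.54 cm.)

Finished = 92.5 + 3 = 95.5 cm.
95.5 cm × 1/2.54 = 37.60 inches.
13/4 = 3.25 sts per in; 37.60 × 3.25 = 122.19 sts.
Next multiple of 8 → 128.
50.5 cm = 19.88 inches; × 4.286 = 85.21 → 85 rows.

Cast on 128 stitches; work 85 rows.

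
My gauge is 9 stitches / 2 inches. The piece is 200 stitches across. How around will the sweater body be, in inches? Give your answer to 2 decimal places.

44.44 inches.

9 stitches / 2 inch = 4.5 stitches per inch.
200 / 4.5 = 44.444 inches.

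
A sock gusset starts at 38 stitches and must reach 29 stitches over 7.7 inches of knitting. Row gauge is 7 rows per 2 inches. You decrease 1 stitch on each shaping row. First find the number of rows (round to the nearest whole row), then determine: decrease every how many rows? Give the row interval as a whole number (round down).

Decrease every 3rd row.

Rows = 7.7 × 3.5 = 26.9 → 27 rows.
Stitches to remove: 9 → 9 shaping rows (at 1 st each).
27 / 9 = 3.00 → every 3 rows.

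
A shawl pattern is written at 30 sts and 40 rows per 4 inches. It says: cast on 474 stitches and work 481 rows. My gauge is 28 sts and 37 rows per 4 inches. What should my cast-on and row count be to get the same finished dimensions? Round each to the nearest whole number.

Stitches: 474 × 28/30 = 442.40 → 442.
Rows: 481 × 37/40 = 444.93 → 445.

Cast on 442 stitches; work 445 rows.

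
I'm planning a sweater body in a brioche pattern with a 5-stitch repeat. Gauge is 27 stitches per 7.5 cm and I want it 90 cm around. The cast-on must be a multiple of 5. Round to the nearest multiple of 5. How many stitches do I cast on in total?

CO 325 sts.

27 / 7.5 = 3.6 sts per cm.
90 × 3.6 = 324.00 sts.
Nearest multiple of 5: 325.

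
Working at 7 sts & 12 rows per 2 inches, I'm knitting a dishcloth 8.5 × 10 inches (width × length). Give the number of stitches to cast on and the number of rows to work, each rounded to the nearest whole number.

Cast on 30 stitches and work 60 rows.

Stitch gauge = 7/2 = 3.5 sts/in; 8.5 × 3.5 = 29.75 → 30 sts.
Row gauge = 12/2 = 6 rows/in; 10 × 6 = 60.00 → 60 rows.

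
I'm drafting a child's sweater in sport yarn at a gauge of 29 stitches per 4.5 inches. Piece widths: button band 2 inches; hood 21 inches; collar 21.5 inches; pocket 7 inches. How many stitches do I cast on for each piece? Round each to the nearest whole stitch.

Rate = 29/4.5 = 6.444 sts per in.
button band: 2 × 6.444 = 12.89 → 13.
hood: 21 × 6.444 = 135.33 → 135.
collar: 21.5 × 6.444 = 138.56 → 139.
pocket: 7 × 6.444 = 45.11 → 45.

button band 13; hood 135; collar 139; pocket 45.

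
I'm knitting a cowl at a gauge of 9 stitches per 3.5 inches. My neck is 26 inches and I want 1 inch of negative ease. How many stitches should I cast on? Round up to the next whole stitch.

Finished = 26 − 1 = 25 in.
9 / 3.5 = 2.571 sts per inch.
25.00 × 2.571 = 64.29 sts.
→ 65 sts.

Cast on 65 stitches.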